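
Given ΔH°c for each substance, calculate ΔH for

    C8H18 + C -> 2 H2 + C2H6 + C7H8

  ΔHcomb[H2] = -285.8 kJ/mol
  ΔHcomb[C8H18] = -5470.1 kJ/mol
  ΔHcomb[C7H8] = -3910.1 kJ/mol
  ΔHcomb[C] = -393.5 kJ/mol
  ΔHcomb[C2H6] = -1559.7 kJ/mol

Using ΔH = Σ nΔHc°(reactants) − Σ nΔHc°(products):
= [1·(-5470.1) + 1·(-393.5)] − [2·(-285.8) + 1·(-1559.7) + 1·(-3910.1)]
= 177.8 kJ/mol

ΔH = 177.8 kJ/mol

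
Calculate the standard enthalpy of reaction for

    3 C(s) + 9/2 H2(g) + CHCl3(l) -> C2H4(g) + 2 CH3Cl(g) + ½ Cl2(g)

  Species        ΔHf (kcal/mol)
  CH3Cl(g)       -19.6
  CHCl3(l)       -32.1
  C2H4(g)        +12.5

Products: 1·(+12.5) + 2·(-19.6) + 1/2·(+0.0) = -26.7
Reactants: 3·(+0.0) + 9/2·(+0.0) + 1·(-32.1) = -32.1
ΔHrxn = (-26.7) − (-32.1) = 5.4 kcal/mol

ΔHrxn = 5.4 kcal/mol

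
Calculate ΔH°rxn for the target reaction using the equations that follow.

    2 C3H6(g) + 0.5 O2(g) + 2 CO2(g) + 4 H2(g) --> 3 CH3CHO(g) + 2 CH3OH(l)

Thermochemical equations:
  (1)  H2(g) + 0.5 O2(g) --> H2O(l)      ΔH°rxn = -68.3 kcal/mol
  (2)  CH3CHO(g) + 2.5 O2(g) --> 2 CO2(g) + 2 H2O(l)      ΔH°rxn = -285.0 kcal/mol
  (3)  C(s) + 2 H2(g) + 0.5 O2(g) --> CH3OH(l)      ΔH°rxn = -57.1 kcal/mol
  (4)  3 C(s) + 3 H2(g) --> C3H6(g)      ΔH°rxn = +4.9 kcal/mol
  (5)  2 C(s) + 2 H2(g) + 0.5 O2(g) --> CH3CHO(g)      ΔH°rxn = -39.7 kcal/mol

ΔH°rxn = -55.0 kcal/mol

(1) × 2: (2)·(-68.3) = -136.6 kcal/mol
(2) reversed: +285.0 kcal/mol
(3) × 2: (2)·(-57.1) = -114.2 kcal/mol
(4) reversed and × 2: (-2)·(+4.9) = -9.8 kcal/mol
(5) × 2: (2)·(-39.7) = -79.4 kcal/mol
Summing the manipulated equations, ΔH°rxn = (2)·(-68.3) + (-1)·(-285.0) + (2)·(-57.1) + (-2)·(+4.9) + (2)·(-39.7) = -55.0 kcal/mol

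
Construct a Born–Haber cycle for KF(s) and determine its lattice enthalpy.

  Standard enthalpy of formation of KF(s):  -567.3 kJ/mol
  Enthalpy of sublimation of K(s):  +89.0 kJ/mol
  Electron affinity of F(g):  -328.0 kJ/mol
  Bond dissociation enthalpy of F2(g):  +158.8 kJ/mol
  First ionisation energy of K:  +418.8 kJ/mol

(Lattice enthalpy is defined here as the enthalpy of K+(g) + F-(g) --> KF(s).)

U = -826.5 kJ/mol

ΔHf° = 1·ΔHsub + 1·(ΣIE) + 1/2·D(F2) + 1·EA + U
-567.3 = 1·(+89.0) + 1·(+418.8) + 1/2·(+158.8) + 1·(-328.0) + U
U = -567.3 − (+259.2) = -826.5 kJ/mol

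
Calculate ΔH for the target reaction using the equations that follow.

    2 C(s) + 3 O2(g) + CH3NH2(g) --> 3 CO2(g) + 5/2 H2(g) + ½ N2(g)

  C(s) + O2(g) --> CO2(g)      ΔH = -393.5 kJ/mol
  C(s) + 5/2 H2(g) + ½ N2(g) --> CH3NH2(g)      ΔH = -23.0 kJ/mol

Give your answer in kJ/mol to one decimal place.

ΔH = -1157.5 kJ/mol

equation 1 × 3 (×3 to match 3 CO2(g) in the target): (3)·(-393.5) = -1180.5 kJ/mol
equation 2 reversed (CH3NH2(g) must end up as a reactant): +23.0 kJ/mol
Since enthalpy is a state function, ΔH = (3)·(-393.5) + (-1)·(-23.0) = -1157.5 kJ/mol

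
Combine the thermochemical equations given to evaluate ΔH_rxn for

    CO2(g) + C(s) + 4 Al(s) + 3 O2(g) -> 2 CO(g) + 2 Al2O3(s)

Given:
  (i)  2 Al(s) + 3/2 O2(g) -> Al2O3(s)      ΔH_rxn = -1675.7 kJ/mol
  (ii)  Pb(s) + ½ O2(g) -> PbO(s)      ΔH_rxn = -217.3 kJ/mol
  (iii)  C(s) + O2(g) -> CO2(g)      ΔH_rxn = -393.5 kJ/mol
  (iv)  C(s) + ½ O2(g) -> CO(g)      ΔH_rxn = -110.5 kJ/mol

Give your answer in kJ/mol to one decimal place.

ΔH_rxn = -3178.9 kJ/mol

(i) × 2 (scale by 2 for the 2 Al2O3(s)): (2)·(-1675.7) = -3351.4 kJ/mol
(ii): not needed (PbO(s) appears nowhere else).
(iii) reversed (reverse to put CO2(g) on the reactant side): +393.5 kJ/mol
(iv) × 2 (scale by 2 for the 2 CO(g)): (2)·(-110.5) = -221.0 kJ/mol
ΔH_rxn = (2)·(-1675.7) + (-1)·(-393.5) + (2)·(-110.5) = -3178.9 kJ/mol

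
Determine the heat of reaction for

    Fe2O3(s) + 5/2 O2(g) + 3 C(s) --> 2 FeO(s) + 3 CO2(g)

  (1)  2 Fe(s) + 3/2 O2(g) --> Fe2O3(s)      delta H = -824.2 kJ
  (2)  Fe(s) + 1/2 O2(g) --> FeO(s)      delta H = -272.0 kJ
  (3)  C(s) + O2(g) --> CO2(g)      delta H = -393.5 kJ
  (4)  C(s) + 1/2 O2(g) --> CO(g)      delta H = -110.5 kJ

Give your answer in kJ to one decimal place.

delta H = -900.3 kJ

(1) reversed (Fe2O3(s) must end up as a reactant): +824.2 kJ
(2) × 2 (×2 to match 2 FeO(s) in the target): (2)·(-272.0) = -544.0 kJ
(3) × 3 (×3 to match 3 CO2(g) in the target): (3)·(-393.5) = -1180.5 kJ
(4): not needed (CO(g) appears nowhere else).
Combining the equations, delta H = (+824.2) + (-544.0) + (-1180.5) = -900.3 kJ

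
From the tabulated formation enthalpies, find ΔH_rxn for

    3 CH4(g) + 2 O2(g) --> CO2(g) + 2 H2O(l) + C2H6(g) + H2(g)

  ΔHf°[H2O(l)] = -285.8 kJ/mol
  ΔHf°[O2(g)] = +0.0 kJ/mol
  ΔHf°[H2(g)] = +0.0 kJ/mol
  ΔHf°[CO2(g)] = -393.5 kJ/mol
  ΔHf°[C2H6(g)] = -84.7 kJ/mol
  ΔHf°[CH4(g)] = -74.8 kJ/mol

ΔH°rxn = Σ nΔHf°(products) − Σ nΔHf°(reactants).
Products: 1·(-393.5) + 2·(-285.8) + 1·(-84.7) + 1·(+0.0) = -1049.8
Reactants: 3·(-74.8) + 2·(+0.0) = -224.4
ΔH_rxn = (-1049.8) − (-224.4) = -825.4 kJ/mol

ΔH_rxn = -825.4 kJ/mol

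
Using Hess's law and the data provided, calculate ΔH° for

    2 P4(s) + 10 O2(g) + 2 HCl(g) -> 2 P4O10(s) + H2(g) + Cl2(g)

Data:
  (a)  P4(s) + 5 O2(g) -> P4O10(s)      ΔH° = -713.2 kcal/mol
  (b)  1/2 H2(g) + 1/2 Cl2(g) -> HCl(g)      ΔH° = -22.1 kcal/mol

(a) × 2 (scale by 2 for the 2 P4O10(s)): (2)·(-713.2) = -1426.4 kcal/mol
(b) reversed and × 2 (HCl(g) must end up as a reactant; scale by 2 for the 2 HCl(g)): (-2)·(-22.1) = +44.2 kcal/mol
Since enthalpy is a state function, ΔH° = (-1426.4) + (+44.2) = -1382.2 kcal/mol

ΔH° = -1382.2 kcal/mol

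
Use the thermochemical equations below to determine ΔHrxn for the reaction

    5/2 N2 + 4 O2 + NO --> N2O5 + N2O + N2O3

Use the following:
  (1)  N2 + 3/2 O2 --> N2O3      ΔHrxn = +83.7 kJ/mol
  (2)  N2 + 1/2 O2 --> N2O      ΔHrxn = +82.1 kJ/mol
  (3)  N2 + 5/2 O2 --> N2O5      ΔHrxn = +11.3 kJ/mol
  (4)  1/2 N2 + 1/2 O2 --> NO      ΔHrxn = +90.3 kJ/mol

ΔHrxn = 86.8 kJ/mol

(1) as written: +83.7 kJ/mol
(2) as written: +82.1 kJ/mol
(3) as written: +11.3 kJ/mol
(4) reversed: -90.3 kJ/mol
ΔHrxn = (+83.7) + (+82.1) + (+11.3) + (-90.3) = 86.8 kJ/mol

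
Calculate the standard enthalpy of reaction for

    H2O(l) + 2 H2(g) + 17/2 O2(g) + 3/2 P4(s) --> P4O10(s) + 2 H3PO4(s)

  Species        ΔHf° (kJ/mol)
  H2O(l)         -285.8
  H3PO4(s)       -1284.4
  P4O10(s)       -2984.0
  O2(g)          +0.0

ΔH° = -5267.0 kJ/mol

Products: 1·(-2984.0) + 2·(-1284.4) = -5552.8
Reactants: 1·(-285.8) + 2·(+0.0) + 17/2·(+0.0) + 3/2·(+0.0) = -285.8
ΔH° = (-5552.8) − (-285.8) = -5267.0 kJ/mol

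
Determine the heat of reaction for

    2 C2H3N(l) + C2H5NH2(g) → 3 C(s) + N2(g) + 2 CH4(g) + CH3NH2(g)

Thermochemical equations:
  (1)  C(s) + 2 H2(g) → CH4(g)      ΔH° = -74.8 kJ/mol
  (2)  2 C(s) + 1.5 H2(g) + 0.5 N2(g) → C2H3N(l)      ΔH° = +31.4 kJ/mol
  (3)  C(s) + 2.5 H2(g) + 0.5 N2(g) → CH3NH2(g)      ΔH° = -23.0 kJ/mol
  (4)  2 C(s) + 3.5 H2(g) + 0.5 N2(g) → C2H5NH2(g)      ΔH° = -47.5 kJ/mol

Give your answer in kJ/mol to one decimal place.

ΔH° = -187.9 kJ/mol

(1) × 2 (×2 to match 2 CH4(g) in the target): (2)·(-74.8) = -149.6 kJ/mol
(2) reversed and × 2 (C2H3N(l) must end up as a reactant; scale by 2 for the 2 C2H3N(l)): (-2)·(+31.4) = -62.8 kJ/mol
(3) as written (CH3NH2(g) already on the product side): -23.0 kJ/mol
(4) reversed (C2H5NH2(g) must end up as a reactant): +47.5 kJ/mol
ΔH° = (2)·(-74.8) + (-2)·(+31.4) + (1)·(-23.0) + (-1)·(-47.5) = -187.9 kJ/mol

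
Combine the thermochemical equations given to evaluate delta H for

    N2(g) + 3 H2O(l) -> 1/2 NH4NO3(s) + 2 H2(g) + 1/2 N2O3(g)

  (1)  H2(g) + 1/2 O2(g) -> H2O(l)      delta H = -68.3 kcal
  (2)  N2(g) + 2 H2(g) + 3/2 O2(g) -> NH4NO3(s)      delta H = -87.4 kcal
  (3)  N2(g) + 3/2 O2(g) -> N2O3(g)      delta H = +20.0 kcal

delta H = 171.2 kcal

(1) reversed and × 3: (-3)·(-68.3) = +204.9 kcal
(2) × 1/2: (1/2)·(-87.4) = -43.7 kcal
(3) × 1/2: (1/2)·(+20.0) = +10.0 kcal
delta H = (-3)·(-68.3) + (1/2)·(-87.4) + (1/2)·(+20.0) = 171.2 kcal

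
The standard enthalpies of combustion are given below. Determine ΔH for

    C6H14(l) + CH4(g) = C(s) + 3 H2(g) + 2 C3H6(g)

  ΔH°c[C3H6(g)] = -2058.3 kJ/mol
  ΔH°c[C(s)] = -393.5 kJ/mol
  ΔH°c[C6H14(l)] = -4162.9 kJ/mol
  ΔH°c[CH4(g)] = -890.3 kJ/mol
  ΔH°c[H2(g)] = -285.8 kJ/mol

With combustion enthalpies, reactants minus products:
= [1·(-4162.9) + 1·(-890.3)] − [1·(-393.5) + 3·(-285.8) + 2·(-2058.3)]
= 314.3 kJ/mol

ΔH = 314.3 kJ/mol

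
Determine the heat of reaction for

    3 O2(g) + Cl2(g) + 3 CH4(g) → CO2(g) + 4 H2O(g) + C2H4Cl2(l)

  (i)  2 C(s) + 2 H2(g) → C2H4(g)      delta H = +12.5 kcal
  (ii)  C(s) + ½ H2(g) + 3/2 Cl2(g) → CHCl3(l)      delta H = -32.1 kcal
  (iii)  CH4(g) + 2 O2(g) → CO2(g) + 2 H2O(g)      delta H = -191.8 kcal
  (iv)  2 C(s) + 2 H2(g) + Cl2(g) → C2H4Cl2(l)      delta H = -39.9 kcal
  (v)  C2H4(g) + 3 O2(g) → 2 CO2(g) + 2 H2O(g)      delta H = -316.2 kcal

(i) reversed: -12.5 kcal
(ii): not needed (CHCl3(l) appears nowhere else).
(iii) × 3 (×3 to match 3 CH4(g) in the target): (3)·(-191.8) = -575.4 kcal
(iv) as written (C2H4Cl2(l) already on the product side): -39.9 kcal
(v) reversed: +316.2 kcal
delta H = (-1)·(+12.5) + (3)·(-191.8) + (1)·(-39.9) + (-1)·(-316.2) = -311.6 kcal

delta H = -311.6 kcal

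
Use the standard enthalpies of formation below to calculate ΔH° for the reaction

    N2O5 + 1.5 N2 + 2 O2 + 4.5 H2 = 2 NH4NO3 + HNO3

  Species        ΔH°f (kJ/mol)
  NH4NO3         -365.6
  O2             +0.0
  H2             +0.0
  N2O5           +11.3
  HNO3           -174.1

Products: 2·(-365.6) + 1·(-174.1) = -905.3
Reactants: 1·(+11.3) + 3/2·(+0.0) + 2·(+0.0) + 9/2·(+0.0) = +11.3
ΔH° = (-905.3) − (+11.3) = -916.6 kJ/mol

ΔH° = -916.6 kJ/mol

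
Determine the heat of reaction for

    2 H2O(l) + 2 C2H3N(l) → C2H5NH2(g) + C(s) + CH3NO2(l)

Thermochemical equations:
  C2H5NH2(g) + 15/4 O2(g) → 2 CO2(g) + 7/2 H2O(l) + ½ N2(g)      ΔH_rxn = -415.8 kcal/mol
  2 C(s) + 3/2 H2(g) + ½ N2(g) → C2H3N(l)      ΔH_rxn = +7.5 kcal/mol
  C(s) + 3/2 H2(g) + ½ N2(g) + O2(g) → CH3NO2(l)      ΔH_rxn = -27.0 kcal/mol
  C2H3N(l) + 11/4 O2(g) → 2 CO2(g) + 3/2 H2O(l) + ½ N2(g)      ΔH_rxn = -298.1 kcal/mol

ΔH_rxn = 83.2 kcal/mol

equation 1 reversed (reverse to put C2H5NH2(g) on the product side): +415.8 kcal/mol
equation 2 reversed: -7.5 kcal/mol
equation 3 as written (CH3NO2(l) already on the product side): -27.0 kcal/mol
equation 4 as written: -298.1 kcal/mol
ΔH_rxn = (+415.8) + (-7.5) + (-27.0) + (-298.1) = 83.2 kcal/mol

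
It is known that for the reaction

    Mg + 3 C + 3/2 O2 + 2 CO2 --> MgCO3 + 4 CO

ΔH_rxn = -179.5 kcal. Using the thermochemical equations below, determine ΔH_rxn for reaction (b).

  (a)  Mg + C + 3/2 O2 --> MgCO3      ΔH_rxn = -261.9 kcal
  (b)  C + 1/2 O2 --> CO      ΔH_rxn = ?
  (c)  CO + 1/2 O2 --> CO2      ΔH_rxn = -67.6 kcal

ΔH_rxn = -26.4 kcal

(a) as written: -261.9 kcal
(b) × 2: contributes 2·x
(c) reversed and × 2: (-2)·(-67.6) = +135.2 kcal
-179.5 = (-261.9) + (+135.2) + 2·x
x = (-179.5 − (-126.7)) / (2) = -26.4 kcal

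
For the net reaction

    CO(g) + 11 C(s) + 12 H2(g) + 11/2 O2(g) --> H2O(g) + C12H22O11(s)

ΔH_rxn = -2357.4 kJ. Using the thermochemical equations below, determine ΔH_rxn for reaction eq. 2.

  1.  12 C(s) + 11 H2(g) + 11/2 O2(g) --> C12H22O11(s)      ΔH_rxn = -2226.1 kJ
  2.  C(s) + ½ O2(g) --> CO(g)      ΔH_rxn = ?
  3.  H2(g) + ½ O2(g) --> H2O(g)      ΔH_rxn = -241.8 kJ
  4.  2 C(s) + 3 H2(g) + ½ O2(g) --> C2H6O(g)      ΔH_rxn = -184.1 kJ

ΔH_rxn = -110.5 kJ

eq. 1 as written: -2226.1 kJ
eq. 2 reversed: contributes −x
eq. 3 as written: -241.8 kJ
eq. 4: not needed.
-2357.4 = (-2226.1) + (-241.8) − x
x = (-2357.4 − (-2467.9)) / (-1) = -110.5 kJ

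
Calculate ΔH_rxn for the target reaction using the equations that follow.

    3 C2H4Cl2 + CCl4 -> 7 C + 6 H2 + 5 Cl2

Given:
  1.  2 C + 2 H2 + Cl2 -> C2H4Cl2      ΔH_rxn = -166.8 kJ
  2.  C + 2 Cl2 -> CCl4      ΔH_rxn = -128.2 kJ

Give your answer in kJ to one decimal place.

ΔH_rxn = 628.6 kJ

eq. 1 reversed and × 3 (C2H4Cl2 must end up as a reactant; scale by 3 for the 3 C2H4Cl2): (-3)·(-166.8) = +500.4 kJ
eq. 2 reversed (reverse to put CCl4 on the reactant side): +128.2 kJ
Combining the equations, ΔH_rxn = (-3)·(-166.8) + (-1)·(-128.2) = 628.6 kJ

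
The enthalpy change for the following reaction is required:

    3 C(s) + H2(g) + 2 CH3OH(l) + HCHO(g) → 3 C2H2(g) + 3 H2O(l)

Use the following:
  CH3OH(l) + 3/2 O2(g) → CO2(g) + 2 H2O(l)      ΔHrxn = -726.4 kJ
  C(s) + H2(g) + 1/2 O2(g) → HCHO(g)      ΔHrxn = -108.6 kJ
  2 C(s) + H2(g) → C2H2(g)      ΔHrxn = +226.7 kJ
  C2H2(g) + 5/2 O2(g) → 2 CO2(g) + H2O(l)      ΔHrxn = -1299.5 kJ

ΔHrxn = 408.7 kJ

equation 1 × 2 (scale by 2 for the 2 CH3OH(l)): (2)·(-726.4) = -1452.8 kJ
equation 2 reversed (HCHO(g) must end up as a reactant): +108.6 kJ
equation 3 × 2: (2)·(+226.7) = +453.4 kJ
equation 4 reversed: +1299.5 kJ
Since enthalpy is a state function, ΔHrxn = (-1452.8) + (+108.6) + (+453.4) + (+1299.5) = 408.7 kJ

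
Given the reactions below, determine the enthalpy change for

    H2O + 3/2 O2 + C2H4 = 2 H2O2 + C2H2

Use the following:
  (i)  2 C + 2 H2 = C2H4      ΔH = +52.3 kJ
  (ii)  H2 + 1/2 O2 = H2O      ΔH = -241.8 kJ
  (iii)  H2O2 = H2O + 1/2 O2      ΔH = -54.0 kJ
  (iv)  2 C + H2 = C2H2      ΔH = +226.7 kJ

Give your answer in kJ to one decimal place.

ΔH = 40.6 kJ

(i) reversed (C2H4 must end up as a reactant): -52.3 kJ
(ii) as written: -241.8 kJ
(iii) reversed and × 2 (reverse to put H2O2 on the product side; ×2 to match 2 H2O2 in the target): (-2)·(-54.0) = +108.0 kJ
(iv) as written (C2H2 already on the product side): +226.7 kJ
Since enthalpy is a state function, ΔH = (-52.3) + (-241.8) + (+108.0) + (+226.7) = 40.6 kJ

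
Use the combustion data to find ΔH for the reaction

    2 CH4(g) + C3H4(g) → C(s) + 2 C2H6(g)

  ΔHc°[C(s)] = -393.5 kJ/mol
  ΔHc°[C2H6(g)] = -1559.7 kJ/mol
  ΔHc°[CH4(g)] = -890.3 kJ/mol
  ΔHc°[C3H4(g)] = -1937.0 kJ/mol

With combustion enthalpies, reactants minus products:
= [2·(-890.3) + 1·(-1937.0)] − [1·(-393.5) + 2·(-1559.7)]
= -204.7 kJ/mol

ΔH = -204.7 kJ/mol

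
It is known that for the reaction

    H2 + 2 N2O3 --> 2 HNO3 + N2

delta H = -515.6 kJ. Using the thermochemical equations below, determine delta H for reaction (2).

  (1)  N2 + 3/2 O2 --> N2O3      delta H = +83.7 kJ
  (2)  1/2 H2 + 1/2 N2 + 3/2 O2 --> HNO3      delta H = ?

(1) reversed and × 2: (-2)·(+83.7) = -167.4 kJ
(2) × 2: contributes 2·x
-515.6 = (-167.4) + 2·x
x = (-515.6 − (-167.4)) / (2) = -174.1 kJ

delta H = -174.1 kJ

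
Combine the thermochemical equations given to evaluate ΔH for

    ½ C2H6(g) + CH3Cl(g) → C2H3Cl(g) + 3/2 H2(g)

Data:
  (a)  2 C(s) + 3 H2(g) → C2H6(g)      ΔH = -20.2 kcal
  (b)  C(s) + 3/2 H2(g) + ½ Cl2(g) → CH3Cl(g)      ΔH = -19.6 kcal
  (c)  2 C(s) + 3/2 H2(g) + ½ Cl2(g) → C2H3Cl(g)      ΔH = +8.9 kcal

(a) reversed and × 1/2: (-1/2)·(-20.2) = +10.1 kcal
(b) reversed: +19.6 kcal
(c) as written: +8.9 kcal
ΔH = (-1/2)·(-20.2) + (-1)·(-19.6) + (1)·(+8.9) = 38.6 kcal

ΔH = 38.6 kcal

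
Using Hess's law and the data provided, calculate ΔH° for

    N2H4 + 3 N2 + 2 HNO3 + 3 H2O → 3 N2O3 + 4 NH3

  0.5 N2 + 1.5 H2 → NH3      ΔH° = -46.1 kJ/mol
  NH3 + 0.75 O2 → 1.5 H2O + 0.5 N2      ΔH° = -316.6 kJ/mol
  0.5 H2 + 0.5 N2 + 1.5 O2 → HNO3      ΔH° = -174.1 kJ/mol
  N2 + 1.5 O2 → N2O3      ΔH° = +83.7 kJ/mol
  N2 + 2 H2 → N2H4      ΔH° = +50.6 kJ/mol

ΔH° = 1089.7 kJ/mol

equation 1 × 2: (2)·(-46.1) = -92.2 kJ/mol
equation 2 reversed and × 2 (H2O must end up as a reactant; ×2 to match 3 H2O in the target): (-2)·(-316.6) = +633.2 kJ/mol
equation 3 reversed and × 2 (reverse to put HNO3 on the reactant side; ×2 to match 2 HNO3 in the target): (-2)·(-174.1) = +348.2 kJ/mol
equation 4 × 3 (×3 to match 3 N2O3 in the target): (3)·(+83.7) = +251.1 kJ/mol
equation 5 reversed (reverse to put N2H4 on the reactant side): -50.6 kJ/mol
ΔH° = (-92.2) + (+633.2) + (+348.2) + (+251.1) + (-50.6) = 1089.7 kJ/mol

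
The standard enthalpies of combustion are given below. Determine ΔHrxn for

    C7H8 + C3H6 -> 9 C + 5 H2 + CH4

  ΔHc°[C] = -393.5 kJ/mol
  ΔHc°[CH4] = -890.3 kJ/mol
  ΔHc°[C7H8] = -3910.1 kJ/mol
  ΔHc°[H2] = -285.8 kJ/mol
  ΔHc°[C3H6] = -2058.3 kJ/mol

Using ΔH = Σ nΔHc°(reactants) − Σ nΔHc°(products):
= [1·(-3910.1) + 1·(-2058.3)] − [9·(-393.5) + 5·(-285.8) + 1·(-890.3)]
= -107.6 kJ/mol

ΔHrxn = -107.6 kJ/mol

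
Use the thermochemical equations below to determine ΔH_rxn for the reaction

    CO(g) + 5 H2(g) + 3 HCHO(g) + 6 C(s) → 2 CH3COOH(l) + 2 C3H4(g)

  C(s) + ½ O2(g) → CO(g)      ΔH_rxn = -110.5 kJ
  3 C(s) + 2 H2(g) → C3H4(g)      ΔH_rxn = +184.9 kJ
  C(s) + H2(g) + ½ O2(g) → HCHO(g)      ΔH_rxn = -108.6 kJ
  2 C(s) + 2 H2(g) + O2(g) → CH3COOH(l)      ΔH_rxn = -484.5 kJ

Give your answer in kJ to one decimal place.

equation 1 reversed: +110.5 kJ
equation 2 × 2: (2)·(+184.9) = +369.8 kJ
equation 3 reversed and × 3: (-3)·(-108.6) = +325.8 kJ
equation 4 × 2: (2)·(-484.5) = -969.0 kJ
Combining the equations, ΔH_rxn = (-1)·(-110.5) + (2)·(+184.9) + (-3)·(-108.6) + (2)·(-484.5) = -162.9 kJ

ΔH_rxn = -162.9 kJ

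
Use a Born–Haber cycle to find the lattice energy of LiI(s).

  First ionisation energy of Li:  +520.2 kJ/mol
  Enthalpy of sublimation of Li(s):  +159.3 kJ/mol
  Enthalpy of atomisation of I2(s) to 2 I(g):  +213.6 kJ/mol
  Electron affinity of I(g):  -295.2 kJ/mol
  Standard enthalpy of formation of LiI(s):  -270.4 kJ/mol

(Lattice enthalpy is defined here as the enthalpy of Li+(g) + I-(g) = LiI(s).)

U = -761.5 kJ/mol

ΔHf° = 1·ΔHsub + 1·(ΣIE) + 1/2·D(I2) + 1·EA + U
-270.4 = 1·(+159.3) + 1·(+520.2) + 1/2·(+213.6) + 1·(-295.2) + U
U = -270.4 − (+491.1) = -761.5 kJ/mol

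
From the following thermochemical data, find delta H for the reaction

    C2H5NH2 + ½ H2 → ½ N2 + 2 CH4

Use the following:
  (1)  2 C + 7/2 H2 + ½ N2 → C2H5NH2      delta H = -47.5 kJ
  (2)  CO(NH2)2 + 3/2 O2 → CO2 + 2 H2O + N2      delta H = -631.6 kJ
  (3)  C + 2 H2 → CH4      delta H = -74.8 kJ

delta H = -102.1 kJ

(1) reversed (C2H5NH2 must end up as a reactant): +47.5 kJ
(2): not needed (H2O appears nowhere else).
(3) × 2 (×2 to match 2 CH4 in the target): (2)·(-74.8) = -149.6 kJ
delta H = (-1)·(-47.5) + (2)·(-74.8) = -102.1 kJ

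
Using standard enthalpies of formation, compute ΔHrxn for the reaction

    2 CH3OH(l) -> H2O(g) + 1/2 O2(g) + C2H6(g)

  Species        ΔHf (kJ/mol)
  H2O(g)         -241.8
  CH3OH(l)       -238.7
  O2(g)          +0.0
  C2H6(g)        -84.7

Products: 1·(-241.8) + 1/2·(+0.0) + 1·(-84.7) = -326.5
Reactants: 2·(-238.7) = -477.4
ΔHrxn = (-326.5) − (-477.4) = 150.9 kJ/mol

ΔHrxn = 150.9 kJ/mol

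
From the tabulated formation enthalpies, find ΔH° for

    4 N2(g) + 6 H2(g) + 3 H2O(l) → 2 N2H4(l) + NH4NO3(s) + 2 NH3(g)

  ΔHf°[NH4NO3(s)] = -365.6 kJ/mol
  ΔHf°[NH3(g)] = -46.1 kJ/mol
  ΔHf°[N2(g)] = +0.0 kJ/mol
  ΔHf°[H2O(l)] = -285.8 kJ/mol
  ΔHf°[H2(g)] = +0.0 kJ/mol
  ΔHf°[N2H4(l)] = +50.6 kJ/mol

ΔH° = 500.8 kJ/mol

Products: 2·(+50.6) + 1·(-365.6) + 2·(-46.1) = -356.6
Reactants: 4·(+0.0) + 6·(+0.0) + 3·(-285.8) = -857.4
ΔH° = (-356.6) − (-857.4) = 500.8 kJ/mol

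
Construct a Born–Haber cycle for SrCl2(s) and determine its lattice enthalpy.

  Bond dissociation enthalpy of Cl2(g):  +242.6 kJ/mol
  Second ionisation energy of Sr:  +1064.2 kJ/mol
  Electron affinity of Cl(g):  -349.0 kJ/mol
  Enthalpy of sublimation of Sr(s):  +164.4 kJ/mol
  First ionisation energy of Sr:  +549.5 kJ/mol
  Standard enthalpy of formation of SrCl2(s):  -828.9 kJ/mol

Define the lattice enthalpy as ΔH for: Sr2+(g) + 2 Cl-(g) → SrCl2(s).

U = -2151.6 kJ/mol

ΔHf° = 1·ΔHsub + 1·(ΣIE) + 1·D(Cl2) + 2·EA + U
-828.9 = 1·(+164.4) + 1·(+1613.7) + 1·(+242.6) + 2·(-349.0) + U
U = -828.9 − (+1322.7) = -2151.6 kJ/mol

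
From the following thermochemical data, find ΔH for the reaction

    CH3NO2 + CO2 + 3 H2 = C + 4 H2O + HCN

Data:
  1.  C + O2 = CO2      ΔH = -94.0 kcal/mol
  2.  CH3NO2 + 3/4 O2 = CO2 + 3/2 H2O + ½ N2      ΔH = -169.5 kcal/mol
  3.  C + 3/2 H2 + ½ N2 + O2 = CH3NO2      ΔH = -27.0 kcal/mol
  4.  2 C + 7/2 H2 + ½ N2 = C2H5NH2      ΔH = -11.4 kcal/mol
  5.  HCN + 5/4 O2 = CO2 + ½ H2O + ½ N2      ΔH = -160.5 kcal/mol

eq. 1 reversed and × 3: (-3)·(-94.0) = +282.0 kcal/mol
eq. 2 × 3: (3)·(-169.5) = -508.5 kcal/mol
eq. 3 × 2: (2)·(-27.0) = -54.0 kcal/mol
eq. 4: not needed.
eq. 5 reversed: +160.5 kcal/mol
By Hess's law, ΔH = (+282.0) + (-508.5) + (-54.0) + (+160.5) = -120.0 kcal/mol

ΔH = -120.0 kcal/mol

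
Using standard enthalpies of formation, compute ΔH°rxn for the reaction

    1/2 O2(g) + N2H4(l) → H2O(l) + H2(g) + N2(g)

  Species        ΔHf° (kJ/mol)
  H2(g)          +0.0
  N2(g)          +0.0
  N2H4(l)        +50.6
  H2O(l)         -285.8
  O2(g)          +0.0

ΔH°rxn = -336.4 kJ/mol

Products: 1·(-285.8) + 1·(+0.0) + 1·(+0.0) = -285.8
Reactants: 1/2·(+0.0) + 1·(+50.6) = +50.6
ΔH°rxn = (-285.8) − (+50.6) = -336.4 kJ/mol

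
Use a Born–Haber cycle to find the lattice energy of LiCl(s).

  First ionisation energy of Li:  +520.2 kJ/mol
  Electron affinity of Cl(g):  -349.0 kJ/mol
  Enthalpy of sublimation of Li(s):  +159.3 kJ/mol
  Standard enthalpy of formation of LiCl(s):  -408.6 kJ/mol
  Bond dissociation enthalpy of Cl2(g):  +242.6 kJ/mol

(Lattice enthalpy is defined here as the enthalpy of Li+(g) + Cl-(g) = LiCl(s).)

ΔHf° = 1·ΔHsub + 1·(ΣIE) + 1/2·D(Cl2) + 1·EA + U
-408.6 = 1·(+159.3) + 1·(+520.2) + 1/2·(+242.6) + 1·(-349.0) + U
U = -408.6 − (+451.8) = -860.4 kJ/mol

U = -860.4 kJ/mol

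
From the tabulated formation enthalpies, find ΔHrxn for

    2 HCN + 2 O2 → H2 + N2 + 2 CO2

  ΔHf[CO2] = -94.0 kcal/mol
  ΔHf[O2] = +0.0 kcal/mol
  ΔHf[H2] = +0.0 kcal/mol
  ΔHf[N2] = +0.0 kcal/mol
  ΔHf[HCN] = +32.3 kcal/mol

ΔHrxn = -252.6 kcal/mol

Products: 1·(+0.0) + 1·(+0.0) + 2·(-94.0) = -188.0
Reactants: 2·(+32.3) + 2·(+0.0) = +64.6
ΔHrxn = (-188.0) − (+64.6) = -252.6 kcal/mol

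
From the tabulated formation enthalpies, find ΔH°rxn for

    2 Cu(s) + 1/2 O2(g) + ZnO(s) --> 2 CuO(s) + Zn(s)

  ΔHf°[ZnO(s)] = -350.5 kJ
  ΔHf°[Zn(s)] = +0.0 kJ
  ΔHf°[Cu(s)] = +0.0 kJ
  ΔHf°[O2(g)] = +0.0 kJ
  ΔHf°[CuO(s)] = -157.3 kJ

ΔH°rxn = 35.9 kJ

Products: 2·(-157.3) + 1·(+0.0) = -314.6
Reactants: 2·(+0.0) + 1/2·(+0.0) + 1·(-350.5) = -350.5
ΔH°rxn = (-314.6) − (-350.5) = 35.9 kJ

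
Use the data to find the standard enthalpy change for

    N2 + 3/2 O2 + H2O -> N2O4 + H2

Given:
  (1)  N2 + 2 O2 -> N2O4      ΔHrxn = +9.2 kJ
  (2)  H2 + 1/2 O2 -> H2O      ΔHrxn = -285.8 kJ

(1) as written: +9.2 kJ
(2) reversed: +285.8 kJ
ΔHrxn = (1)·(+9.2) + (-1)·(-285.8) = 295.0 kJ

ΔHrxn = 295.0 kJ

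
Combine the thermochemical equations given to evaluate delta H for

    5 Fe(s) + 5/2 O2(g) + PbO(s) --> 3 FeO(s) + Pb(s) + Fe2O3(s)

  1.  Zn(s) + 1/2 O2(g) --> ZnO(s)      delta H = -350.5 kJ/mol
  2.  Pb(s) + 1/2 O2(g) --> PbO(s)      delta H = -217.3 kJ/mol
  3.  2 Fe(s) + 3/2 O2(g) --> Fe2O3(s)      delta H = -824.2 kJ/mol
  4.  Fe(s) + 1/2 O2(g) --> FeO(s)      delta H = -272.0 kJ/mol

eq. 1: not needed (ZnO(s) appears nowhere else).
eq. 2 reversed (PbO(s) must end up as a reactant): +217.3 kJ/mol
eq. 3 as written (Fe2O3(s) already on the product side): -824.2 kJ/mol
eq. 4 × 3 (scale by 3 for the 3 FeO(s)): (3)·(-272.0) = -816.0 kJ/mol
delta H = (-1)·(-217.3) + (1)·(-824.2) + (3)·(-272.0) = -1422.9 kJ/mol

delta H = -1422.9 kJ/mol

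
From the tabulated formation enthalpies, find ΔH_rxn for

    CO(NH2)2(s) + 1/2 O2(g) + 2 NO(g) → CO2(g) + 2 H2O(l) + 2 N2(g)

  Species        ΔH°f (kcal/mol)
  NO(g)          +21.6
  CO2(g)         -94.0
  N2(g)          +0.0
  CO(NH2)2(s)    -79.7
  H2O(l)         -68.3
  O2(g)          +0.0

Products: 1·(-94.0) + 2·(-68.3) + 2·(+0.0) = -230.6
Reactants: 1·(-79.7) + 1/2·(+0.0) + 2·(+21.6) = -36.5
ΔH_rxn = (-230.6) − (-36.5) = -194.1 kcal/mol

ΔH_rxn = -194.1 kcal/mol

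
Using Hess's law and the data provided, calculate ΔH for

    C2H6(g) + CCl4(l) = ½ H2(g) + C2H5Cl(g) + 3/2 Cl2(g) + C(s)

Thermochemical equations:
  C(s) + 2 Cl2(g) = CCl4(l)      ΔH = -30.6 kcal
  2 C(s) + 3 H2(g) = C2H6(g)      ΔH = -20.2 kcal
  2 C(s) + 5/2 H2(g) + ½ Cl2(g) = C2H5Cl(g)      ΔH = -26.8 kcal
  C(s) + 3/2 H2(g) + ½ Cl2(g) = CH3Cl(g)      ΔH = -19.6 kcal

ΔH = 24.0 kcal

equation 1 reversed: +30.6 kcal
equation 2 reversed: +20.2 kcal
equation 3 as written: -26.8 kcal
equation 4: not needed.
ΔH = (+30.6) + (+20.2) + (-26.8) = 24.0 kcal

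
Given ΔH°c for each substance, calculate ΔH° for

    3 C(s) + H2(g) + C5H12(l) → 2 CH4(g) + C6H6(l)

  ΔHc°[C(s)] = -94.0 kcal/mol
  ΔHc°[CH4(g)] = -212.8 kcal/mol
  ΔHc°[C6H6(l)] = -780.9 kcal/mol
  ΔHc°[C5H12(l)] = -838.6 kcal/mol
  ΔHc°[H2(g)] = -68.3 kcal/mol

ΔH° = 17.6 kcal/mol

Using ΔH = Σ nΔHc°(reactants) − Σ nΔHc°(products):
= [3·(-94.0) + 1·(-68.3) + 1·(-838.6)] − [2·(-212.8) + 1·(-780.9)]
= 17.6 kcal/mol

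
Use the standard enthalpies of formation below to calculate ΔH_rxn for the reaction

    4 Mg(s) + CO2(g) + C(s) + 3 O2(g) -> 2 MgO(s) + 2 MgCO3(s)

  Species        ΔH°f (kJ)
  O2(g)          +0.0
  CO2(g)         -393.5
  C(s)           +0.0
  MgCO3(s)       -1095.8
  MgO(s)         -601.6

ΔH_rxn = -3001.3 kJ

ΔH°rxn = Σ nΔHf°(products) − Σ nΔHf°(reactants).
Products: 2·(-601.6) + 2·(-1095.8) = -3394.8
Reactants: 4·(+0.0) + 1·(-393.5) + 1·(+0.0) + 3·(+0.0) = -393.5
ΔH_rxn = (-3394.8) − (-393.5) = -3001.3 kJ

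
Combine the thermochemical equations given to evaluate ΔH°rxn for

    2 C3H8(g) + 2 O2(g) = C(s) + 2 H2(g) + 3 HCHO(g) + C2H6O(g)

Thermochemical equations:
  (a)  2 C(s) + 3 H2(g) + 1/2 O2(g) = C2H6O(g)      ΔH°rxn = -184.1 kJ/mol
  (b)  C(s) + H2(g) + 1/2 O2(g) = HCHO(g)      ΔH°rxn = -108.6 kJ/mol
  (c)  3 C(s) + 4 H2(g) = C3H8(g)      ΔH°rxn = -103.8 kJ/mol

ΔH°rxn = -302.3 kJ/mol

(a) as written (C2H6O(g) already on the product side): -184.1 kJ/mol
(b) × 3 (×3 to match 3 HCHO(g) in the target): (3)·(-108.6) = -325.8 kJ/mol
(c) reversed and × 2 (C3H8(g) must end up as a reactant; ×2 to match 2 C3H8(g) in the target): (-2)·(-103.8) = +207.6 kJ/mol
ΔH°rxn = (-184.1) + (-325.8) + (+207.6) = -302.3 kJ/mol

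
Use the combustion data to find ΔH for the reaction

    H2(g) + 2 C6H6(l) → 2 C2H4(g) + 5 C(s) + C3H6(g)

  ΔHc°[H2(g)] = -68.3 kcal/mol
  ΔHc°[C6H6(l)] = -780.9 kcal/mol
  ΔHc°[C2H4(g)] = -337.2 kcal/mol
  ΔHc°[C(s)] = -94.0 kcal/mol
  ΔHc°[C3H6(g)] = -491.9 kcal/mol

With combustion enthalpies, reactants minus products:
= [1·(-68.3) + 2·(-780.9)] − [2·(-337.2) + 5·(-94.0) + 1·(-491.9)]
= 6.2 kcal/mol

ΔH = 6.2 kcal/mol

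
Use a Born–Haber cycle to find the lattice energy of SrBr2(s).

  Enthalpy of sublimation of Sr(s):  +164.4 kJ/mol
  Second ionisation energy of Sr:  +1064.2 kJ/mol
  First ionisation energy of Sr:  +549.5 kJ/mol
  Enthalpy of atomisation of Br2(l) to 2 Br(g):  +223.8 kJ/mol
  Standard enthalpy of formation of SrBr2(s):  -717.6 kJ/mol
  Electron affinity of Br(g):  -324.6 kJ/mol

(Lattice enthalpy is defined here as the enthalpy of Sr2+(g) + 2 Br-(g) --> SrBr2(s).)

ΔHf° = 1·ΔHsub + 1·(ΣIE) + 1·D(Br2) + 2·EA + U
-717.6 = 1·(+164.4) + 1·(+1613.7) + 1·(+223.8) + 2·(-324.6) + U
U = -717.6 − (+1352.7) = -2070.3 kJ/mol

U = -2070.3 kJ/mol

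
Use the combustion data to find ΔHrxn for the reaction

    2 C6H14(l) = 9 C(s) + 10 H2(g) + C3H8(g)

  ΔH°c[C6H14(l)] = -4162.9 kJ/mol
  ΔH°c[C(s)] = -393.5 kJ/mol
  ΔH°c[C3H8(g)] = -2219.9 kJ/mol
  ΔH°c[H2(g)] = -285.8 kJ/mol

ΔHrxn = 293.6 kJ/mol

With combustion enthalpies, reactants minus products:
= [2·(-4162.9)] − [9·(-393.5) + 10·(-285.8) + 1·(-2219.9)]
= 293.6 kJ/mol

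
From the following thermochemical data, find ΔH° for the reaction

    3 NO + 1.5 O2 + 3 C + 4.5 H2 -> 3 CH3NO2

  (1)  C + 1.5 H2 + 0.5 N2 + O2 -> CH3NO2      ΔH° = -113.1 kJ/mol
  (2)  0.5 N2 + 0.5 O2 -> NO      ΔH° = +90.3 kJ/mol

(1) × 3 (scale by 3 for the 3 CH3NO2): (3)·(-113.1) = -339.3 kJ/mol
(2) reversed and × 3 (NO must end up as a reactant; scale by 3 for the 3 NO): (-3)·(+90.3) = -270.9 kJ/mol
ΔH° = (3)·(-113.1) + (-3)·(+90.3) = -610.2 kJ/mol

ΔH° = -610.2 kJ/mol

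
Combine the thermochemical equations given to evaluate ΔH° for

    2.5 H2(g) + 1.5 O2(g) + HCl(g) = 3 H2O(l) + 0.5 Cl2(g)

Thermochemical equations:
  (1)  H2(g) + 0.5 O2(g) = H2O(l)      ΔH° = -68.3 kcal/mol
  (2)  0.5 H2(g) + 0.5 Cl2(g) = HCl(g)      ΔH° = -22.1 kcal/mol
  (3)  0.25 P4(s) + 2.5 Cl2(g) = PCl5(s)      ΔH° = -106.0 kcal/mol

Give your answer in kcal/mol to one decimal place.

(1) × 3: (3)·(-68.3) = -204.9 kcal/mol
(2) reversed: +22.1 kcal/mol
(3): not needed.
Since enthalpy is a state function, ΔH° = (3)·(-68.3) + (-1)·(-22.1) = -182.8 kcal/mol

ΔH° = -182.8 kcal/mol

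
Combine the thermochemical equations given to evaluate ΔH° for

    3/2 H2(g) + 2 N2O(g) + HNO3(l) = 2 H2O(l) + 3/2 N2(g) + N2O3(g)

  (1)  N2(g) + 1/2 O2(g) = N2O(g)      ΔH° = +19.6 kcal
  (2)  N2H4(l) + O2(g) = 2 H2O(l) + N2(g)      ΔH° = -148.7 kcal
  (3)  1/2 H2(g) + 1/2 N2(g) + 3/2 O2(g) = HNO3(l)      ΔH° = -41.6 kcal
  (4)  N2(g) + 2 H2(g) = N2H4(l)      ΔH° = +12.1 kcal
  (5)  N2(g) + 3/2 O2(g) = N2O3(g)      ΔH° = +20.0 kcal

ΔH° = -114.2 kcal

(1) reversed and × 2 (reverse to put N2O(g) on the reactant side; ×2 to match 2 N2O(g) in the target): (-2)·(+19.6) = -39.2 kcal
(2) as written (H2O(l) already on the product side): -148.7 kcal
(3) reversed (HNO3(l) must end up as a reactant): +41.6 kcal
(4) as written: +12.1 kcal
(5) as written (N2O3(g) already on the product side): +20.0 kcal
Summing the manipulated equations, ΔH° = (-2)·(+19.6) + (1)·(-148.7) + (-1)·(-41.6) + (1)·(+12.1) + (1)·(+20.0) = -114.2 kcal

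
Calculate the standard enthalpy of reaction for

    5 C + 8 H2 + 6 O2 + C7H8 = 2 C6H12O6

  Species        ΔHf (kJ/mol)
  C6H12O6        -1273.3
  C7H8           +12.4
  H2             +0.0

ΔH° = -2559.0 kJ/mol

Products: 2·(-1273.3) = -2546.6
Reactants: 5·(+0.0) + 8·(+0.0) + 6·(+0.0) + 1·(+12.4) = +12.4
ΔH° = (-2546.6) − (+12.4) = -2559.0 kJ/mol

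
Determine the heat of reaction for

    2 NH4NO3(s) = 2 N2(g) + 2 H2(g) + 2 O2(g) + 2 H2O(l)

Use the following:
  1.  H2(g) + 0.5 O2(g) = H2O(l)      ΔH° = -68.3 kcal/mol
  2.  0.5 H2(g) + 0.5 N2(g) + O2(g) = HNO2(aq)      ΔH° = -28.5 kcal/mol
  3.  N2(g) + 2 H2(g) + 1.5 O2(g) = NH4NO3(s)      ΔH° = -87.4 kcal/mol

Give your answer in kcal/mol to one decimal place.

ΔH° = 38.2 kcal/mol

eq. 1 × 2: (2)·(-68.3) = -136.6 kcal/mol
eq. 2: not needed.
eq. 3 reversed and × 2: (-2)·(-87.4) = +174.8 kcal/mol
Combining the equations, ΔH° = (2)·(-68.3) + (-2)·(-87.4) = 38.2 kcal/mol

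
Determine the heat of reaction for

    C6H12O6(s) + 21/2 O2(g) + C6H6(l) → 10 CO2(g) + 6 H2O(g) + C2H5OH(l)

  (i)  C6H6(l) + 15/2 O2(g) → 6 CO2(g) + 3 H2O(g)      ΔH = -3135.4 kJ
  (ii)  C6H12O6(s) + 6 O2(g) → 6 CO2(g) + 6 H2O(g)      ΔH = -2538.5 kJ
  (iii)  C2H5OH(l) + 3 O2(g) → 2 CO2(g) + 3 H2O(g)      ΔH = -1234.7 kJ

(i) as written: -3135.4 kJ
(ii) as written: -2538.5 kJ
(iii) reversed: +1234.7 kJ
ΔH = (1)·(-3135.4) + (1)·(-2538.5) + (-1)·(-1234.7) = -4439.2 kJ

ΔH = -4439.2 kJ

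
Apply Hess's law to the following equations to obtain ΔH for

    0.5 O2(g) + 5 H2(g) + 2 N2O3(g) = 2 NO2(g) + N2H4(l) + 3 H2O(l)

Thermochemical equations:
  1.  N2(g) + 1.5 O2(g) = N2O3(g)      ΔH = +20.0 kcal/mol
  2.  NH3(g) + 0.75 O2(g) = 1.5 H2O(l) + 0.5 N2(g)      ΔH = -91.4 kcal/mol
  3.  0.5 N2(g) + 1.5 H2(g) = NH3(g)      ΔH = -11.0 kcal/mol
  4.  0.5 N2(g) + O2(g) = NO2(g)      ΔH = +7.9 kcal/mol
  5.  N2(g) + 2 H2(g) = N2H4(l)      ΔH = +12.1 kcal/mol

eq. 1 reversed and × 2: (-2)·(+20.0) = -40.0 kcal/mol
eq. 2 × 2: (2)·(-91.4) = -182.8 kcal/mol
eq. 3 × 2: (2)·(-11.0) = -22.0 kcal/mol
eq. 4 × 2: (2)·(+7.9) = +15.8 kcal/mol
eq. 5 as written: +12.1 kcal/mol
Since enthalpy is a state function, ΔH = (-2)·(+20.0) + (2)·(-91.4) + (2)·(-11.0) + (2)·(+7.9) + (1)·(+12.1) = -216.9 kcal/mol

ΔH = -216.9 kcal/mol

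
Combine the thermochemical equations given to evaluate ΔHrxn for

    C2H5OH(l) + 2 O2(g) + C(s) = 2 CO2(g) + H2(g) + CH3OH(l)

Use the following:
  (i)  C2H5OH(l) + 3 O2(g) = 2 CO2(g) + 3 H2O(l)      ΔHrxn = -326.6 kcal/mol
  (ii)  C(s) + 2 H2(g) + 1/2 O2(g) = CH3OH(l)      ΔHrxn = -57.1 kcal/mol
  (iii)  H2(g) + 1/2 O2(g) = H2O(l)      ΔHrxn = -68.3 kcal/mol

(i) as written (C2H5OH(l) already on the reactant side): -326.6 kcal/mol
(ii) as written (CH3OH(l) already on the product side): -57.1 kcal/mol
(iii) reversed and × 3: (-3)·(-68.3) = +204.9 kcal/mol
Combining the equations, ΔHrxn = (-326.6) + (-57.1) + (+204.9) = -178.8 kcal/mol

ΔHrxn = -178.8 kcal/mol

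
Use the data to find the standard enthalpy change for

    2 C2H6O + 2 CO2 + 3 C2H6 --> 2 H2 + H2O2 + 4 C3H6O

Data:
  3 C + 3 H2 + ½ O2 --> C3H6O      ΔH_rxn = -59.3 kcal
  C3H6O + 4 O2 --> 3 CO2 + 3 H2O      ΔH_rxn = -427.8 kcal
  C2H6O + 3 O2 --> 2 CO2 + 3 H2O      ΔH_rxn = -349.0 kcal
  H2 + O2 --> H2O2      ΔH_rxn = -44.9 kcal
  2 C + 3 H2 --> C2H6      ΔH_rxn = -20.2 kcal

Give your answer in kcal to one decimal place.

ΔH_rxn = 54.7 kcal

equation 1 × 2: (2)·(-59.3) = -118.6 kcal
equation 2 reversed and × 2: (-2)·(-427.8) = +855.6 kcal
equation 3 × 2 (×2 to match 2 C2H6O in the target): (2)·(-349.0) = -698.0 kcal
equation 4 as written (H2O2 already on the product side): -44.9 kcal
equation 5 reversed and × 3 (C2H6 must end up as a reactant; scale by 3 for the 3 C2H6): (-3)·(-20.2) = +60.6 kcal
ΔH_rxn = (2)·(-59.3) + (-2)·(-427.8) + (2)·(-349.0) + (1)·(-44.9) + (-3)·(-20.2) = 54.7 kcal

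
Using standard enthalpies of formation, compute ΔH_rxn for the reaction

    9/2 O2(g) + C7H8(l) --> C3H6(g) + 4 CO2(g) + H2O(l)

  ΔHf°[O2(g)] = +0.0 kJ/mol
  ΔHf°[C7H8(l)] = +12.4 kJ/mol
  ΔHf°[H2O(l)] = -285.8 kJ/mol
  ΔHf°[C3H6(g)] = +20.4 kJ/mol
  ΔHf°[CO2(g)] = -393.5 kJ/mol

ΔH_rxn = -1851.8 kJ/mol

Products: 1·(+20.4) + 4·(-393.5) + 1·(-285.8) = -1839.4
Reactants: 9/2·(+0.0) + 1·(+12.4) = +12.4
ΔH_rxn = (-1839.4) − (+12.4) = -1851.8 kJ/mol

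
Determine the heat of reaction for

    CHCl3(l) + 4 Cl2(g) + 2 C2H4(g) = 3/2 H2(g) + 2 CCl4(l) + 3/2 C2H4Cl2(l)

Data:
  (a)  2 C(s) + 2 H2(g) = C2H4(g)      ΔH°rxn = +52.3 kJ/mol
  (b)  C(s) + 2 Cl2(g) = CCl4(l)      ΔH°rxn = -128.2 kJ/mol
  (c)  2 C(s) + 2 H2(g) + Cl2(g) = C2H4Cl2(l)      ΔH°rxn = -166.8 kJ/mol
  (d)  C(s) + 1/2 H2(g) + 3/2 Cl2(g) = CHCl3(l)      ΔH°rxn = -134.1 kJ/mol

ΔH°rxn = -477.1 kJ/mol

(a) reversed and × 2: (-2)·(+52.3) = -104.6 kJ/mol
(b) × 2: (2)·(-128.2) = -256.4 kJ/mol
(c) × 3/2: (3/2)·(-166.8) = -250.2 kJ/mol
(d) reversed: +134.1 kJ/mol
ΔH°rxn = (-2)·(+52.3) + (2)·(-128.2) + (3/2)·(-166.8) + (-1)·(-134.1) = -477.1 kJ/mol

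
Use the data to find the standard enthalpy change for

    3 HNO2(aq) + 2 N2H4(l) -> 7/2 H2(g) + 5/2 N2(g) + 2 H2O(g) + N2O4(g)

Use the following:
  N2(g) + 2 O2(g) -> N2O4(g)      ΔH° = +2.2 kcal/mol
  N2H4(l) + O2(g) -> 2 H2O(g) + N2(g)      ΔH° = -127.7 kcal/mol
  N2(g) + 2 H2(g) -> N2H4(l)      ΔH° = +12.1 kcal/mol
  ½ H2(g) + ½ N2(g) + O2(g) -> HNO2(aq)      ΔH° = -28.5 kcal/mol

equation 1 as written: +2.2 kcal/mol
equation 2 as written: -127.7 kcal/mol
equation 3 reversed: -12.1 kcal/mol
equation 4 reversed and × 3: (-3)·(-28.5) = +85.5 kcal/mol
ΔH° = (+2.2) + (-127.7) + (-12.1) + (+85.5) = -52.1 kcal/mol

ΔH° = -52.1 kcal/mol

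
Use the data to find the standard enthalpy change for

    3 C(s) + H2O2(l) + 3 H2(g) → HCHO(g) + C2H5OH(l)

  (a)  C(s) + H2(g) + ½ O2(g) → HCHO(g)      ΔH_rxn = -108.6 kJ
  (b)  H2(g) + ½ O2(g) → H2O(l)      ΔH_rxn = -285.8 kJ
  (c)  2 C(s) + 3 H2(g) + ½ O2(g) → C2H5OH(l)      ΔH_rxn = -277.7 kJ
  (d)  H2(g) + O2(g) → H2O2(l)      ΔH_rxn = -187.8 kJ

ΔH_rxn = -198.5 kJ

(a) as written (HCHO(g) already on the product side): -108.6 kJ
(b): not needed (H2O(l) appears nowhere else).
(c) as written (C2H5OH(l) already on the product side): -277.7 kJ
(d) reversed (H2O2(l) must end up as a reactant): +187.8 kJ
ΔH_rxn = (-108.6) + (-277.7) + (+187.8) = -198.5 kJ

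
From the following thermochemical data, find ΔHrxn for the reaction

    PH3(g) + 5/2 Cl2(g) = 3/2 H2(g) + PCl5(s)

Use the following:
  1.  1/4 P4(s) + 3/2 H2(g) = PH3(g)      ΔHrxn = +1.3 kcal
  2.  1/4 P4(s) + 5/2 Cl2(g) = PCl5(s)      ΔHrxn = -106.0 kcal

ΔHrxn = -107.3 kcal

eq. 1 reversed: -1.3 kcal
eq. 2 as written: -106.0 kcal
ΔHrxn = (-1.3) + (-106.0) = -107.3 kcal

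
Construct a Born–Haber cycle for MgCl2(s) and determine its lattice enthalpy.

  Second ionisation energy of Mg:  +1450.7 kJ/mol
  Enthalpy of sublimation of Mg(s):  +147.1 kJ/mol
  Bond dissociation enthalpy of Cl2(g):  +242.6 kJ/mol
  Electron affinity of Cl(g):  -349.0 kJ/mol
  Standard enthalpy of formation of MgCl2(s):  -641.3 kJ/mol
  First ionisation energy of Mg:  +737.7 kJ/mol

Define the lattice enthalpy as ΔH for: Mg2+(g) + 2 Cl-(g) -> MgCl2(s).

U = -2521.4 kJ/mol

ΔHf° = 1·ΔHsub + 1·(ΣIE) + 1·D(Cl2) + 2·EA + U
-641.3 = 1·(+147.1) + 1·(+2188.4) + 1·(+242.6) + 2·(-349.0) + U
U = -641.3 − (+1880.1) = -2521.4 kJ/mol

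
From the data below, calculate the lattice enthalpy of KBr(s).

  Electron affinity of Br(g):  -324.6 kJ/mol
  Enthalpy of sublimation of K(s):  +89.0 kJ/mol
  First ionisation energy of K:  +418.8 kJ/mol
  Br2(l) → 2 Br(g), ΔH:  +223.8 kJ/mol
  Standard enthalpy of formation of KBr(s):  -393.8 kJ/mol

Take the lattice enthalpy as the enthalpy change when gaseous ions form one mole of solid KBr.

U = -688.9 kJ/mol

ΔHf° = 1·ΔHsub + 1·(ΣIE) + 1/2·D(Br2) + 1·EA + U
-393.8 = 1·(+89.0) + 1·(+418.8) + 1/2·(+223.8) + 1·(-324.6) + U
U = -393.8 − (+295.1) = -688.9 kJ/mol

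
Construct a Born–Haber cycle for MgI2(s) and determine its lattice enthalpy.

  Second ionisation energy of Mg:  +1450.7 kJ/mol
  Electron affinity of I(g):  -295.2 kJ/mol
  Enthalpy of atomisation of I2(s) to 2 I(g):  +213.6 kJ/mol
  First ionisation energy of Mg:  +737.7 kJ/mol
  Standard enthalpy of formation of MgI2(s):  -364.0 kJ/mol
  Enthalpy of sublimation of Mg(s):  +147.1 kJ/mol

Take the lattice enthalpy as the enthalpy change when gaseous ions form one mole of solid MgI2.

ΔHf° = 1·ΔHsub + 1·(ΣIE) + 1·D(I2) + 2·EA + U
-364.0 = 1·(+147.1) + 1·(+2188.4) + 1·(+213.6) + 2·(-295.2) + U
U = -364.0 − (+1958.7) = -2322.7 kJ/mol

U = -2322.7 kJ/mol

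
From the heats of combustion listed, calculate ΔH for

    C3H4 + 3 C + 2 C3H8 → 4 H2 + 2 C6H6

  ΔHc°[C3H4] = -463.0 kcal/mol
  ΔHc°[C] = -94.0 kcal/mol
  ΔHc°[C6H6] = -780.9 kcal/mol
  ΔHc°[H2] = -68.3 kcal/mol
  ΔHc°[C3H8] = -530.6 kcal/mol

With combustion enthalpies, reactants minus products:
= [1·(-463.0) + 3·(-94.0) + 2·(-530.6)] − [4·(-68.3) + 2·(-780.9)]
= 28.8 kcal/mol

ΔH = 28.8 kcal/mol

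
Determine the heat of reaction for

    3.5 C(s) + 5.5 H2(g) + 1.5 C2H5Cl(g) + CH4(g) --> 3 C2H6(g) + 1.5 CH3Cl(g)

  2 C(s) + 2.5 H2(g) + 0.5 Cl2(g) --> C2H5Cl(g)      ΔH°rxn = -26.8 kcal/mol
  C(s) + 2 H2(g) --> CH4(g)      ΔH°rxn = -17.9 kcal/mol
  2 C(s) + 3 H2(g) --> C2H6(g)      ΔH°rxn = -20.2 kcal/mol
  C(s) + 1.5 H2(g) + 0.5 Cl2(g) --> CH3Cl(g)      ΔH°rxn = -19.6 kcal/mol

equation 1 reversed and × 3/2: (-3/2)·(-26.8) = +40.2 kcal/mol
equation 2 reversed: +17.9 kcal/mol
equation 3 × 3: (3)·(-20.2) = -60.6 kcal/mol
equation 4 × 3/2: (3/2)·(-19.6) = -29.4 kcal/mol
Combining the equations, ΔH°rxn = (+40.2) + (+17.9) + (-60.6) + (-29.4) = -31.9 kcal/mol

ΔH°rxn = -31.9 kcal/mol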